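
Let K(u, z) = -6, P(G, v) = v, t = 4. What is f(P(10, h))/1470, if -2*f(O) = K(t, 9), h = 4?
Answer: 1/490 ≈ 0.0020408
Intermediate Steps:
f(O) = 3 (f(O) = -1/2*(-6) = 3)
f(P(10, h))/1470 = 3/1470 = 3*(1/1470) = 1/490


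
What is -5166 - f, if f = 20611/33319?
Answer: -172146565/33319 ≈ -5166.6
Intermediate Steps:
f = 20611/33319 (f = 20611*(1/33319) = 20611/33319 ≈ 0.61860)
-5166 - f = -5166 - 1*20611/33319 = -5166 - 20611/33319 = -172146565/33319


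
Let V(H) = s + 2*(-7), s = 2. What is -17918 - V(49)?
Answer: -17906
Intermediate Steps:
V(H) = -12 (V(H) = 2 + 2*(-7) = 2 - 14 = -12)
-17918 - V(49) = -17918 - 1*(-12) = -17918 + 12 = -17906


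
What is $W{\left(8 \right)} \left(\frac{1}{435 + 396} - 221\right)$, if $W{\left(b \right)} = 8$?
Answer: $- \frac{1469200}{831} \approx -1768.0$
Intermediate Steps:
$W{\left(8 \right)} \left(\frac{1}{435 + 396} - 221\right) = 8 \left(\frac{1}{435 + 396} - 221\right) = 8 \left(\frac{1}{831} - 221\right) = 8 \left(- \frac{183650}{831}\right) = - \frac{1469200}{831}$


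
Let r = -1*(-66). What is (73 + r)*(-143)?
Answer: -19877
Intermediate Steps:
r = 66
(73 + r)*(-143) = (73 + 66)*(-143) = 139*(-143) = -19877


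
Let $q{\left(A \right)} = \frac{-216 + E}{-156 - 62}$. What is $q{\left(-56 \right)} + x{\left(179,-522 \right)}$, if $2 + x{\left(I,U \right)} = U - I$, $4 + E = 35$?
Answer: $- \frac{153069}{218} \approx -702.15$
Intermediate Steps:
$E = 31$ ($E = -4 + 35 = 31$)
$x{\left(I,U \right)} = -2 + U - I$ ($x{\left(I,U \right)} = -2 - \left(I - U\right) = -2 + U - I$)
$q{\left(A \right)} = \frac{185}{218}$ ($q{\left(A \right)} = \frac{-216 + 31}{-156 - 62} = - \frac{185}{-218} = \left(-185\right) \left(- \frac{1}{218}\right) = \frac{185}{218}$)
$q{\left(-56 \right)} + x{\left(179,-522 \right)} = \frac{185}{218} - 703 = - \frac{153069}{218}$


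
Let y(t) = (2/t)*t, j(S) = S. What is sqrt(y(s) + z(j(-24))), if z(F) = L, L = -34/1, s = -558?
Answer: 4*I*sqrt(2) ≈ 5.6569*I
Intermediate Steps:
L = -34 (L = 1*(-34) = -34)
z(F) = -34
y(t) = 2
sqrt(y(s) + z(j(-24))) = sqrt(2 - 34) = sqrt(-32) = 4*I*sqrt(2)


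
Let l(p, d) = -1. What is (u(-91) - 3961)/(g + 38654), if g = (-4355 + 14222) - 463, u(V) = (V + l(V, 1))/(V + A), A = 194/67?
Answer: -23375619/283686374 ≈ -0.082399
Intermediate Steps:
A = 194/67 (A = 194*(1/67) = 194/67 ≈ 2.8955)
u(V) = (-1 + V)/(194/67 + V) (u(V) = (V - 1)/(V + 194/67) = (-1 + V)/(194/67 + V))
g = 9404 (g = 9867 - 463 = 9404)
(u(-91) - 3961)/(g + 38654) = (67*(-1 - 91)/(194 + 67*(-91)) - 3961)/(9404 + 38654) = (67*(-92)/(194 - 6097) - 3961)/48058 = (67*(-92)/(-5903) - 3961)*(1/48058) = (67*(-1/5903)*(-92) - 3961)*(1/48058) = (6164/5903 - 3961)*(1/48058) = -23375619/5903*1/48058 = -23375619/283686374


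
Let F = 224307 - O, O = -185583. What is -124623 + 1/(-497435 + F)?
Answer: -10910120536/87545 ≈ -1.2462e+5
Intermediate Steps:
F = 409890 (F = 224307 - 1*(-185583) = 224307 + 185583 = 409890)
-124623 + 1/(-497435 + F) = -124623 + 1/(-497435 + 409890) = -124623 + 1/(-87545) = -124623 - 1/87545 = -10910120536/87545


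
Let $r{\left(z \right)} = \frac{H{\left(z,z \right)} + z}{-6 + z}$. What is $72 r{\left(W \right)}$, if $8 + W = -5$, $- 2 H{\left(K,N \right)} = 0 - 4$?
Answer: $\frac{792}{19} \approx 41.684$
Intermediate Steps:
$H{\left(K,N \right)} = 2$ ($H{\left(K,N \right)} = - \frac{0 - 4}{2} = \left(- \frac{1}{2}\right) \left(-4\right) = 2$)
$W = -13$ ($W = -8 - 5 = -13$)
$r{\left(z \right)} = \frac{2 + z}{-6 + z}$
$72 r{\left(W \right)} = 72 \frac{2 - 13}{-6 - 13} = 72 \frac{1}{-19} \left(-11\right) = 72 \left(\left(- \frac{1}{19}\right) \left(-11\right)\right) = 72 \cdot \frac{11}{19} = \frac{792}{19}$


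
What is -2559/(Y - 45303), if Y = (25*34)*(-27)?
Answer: 853/22751 ≈ 0.037493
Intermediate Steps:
Y = -22950 (Y = 850*(-27) = -22950)
-2559/(Y - 45303) = -2559/(-22950 - 45303) = -2559/(-68253) = -2559*(-1/68253) = 853/22751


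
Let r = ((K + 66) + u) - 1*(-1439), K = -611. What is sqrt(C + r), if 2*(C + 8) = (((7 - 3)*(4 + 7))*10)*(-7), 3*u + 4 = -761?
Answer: 3*I*sqrt(101) ≈ 30.15*I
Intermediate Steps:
u = -255 (u = -4/3 + (1/3)*(-761) = -4/3 - 761/3 = -255)
C = -1548 (C = -8 + ((((7 - 3)*(4 + 7))*10)*(-7))/2 = -8 + (((4*11)*10)*(-7))/2 = -8 + ((44*10)*(-7))/2 = -8 + (440*(-7))/2 = -8 + (1/2)*(-3080) = -8 - 1540 = -1548)
r = 639 (r = ((-611 + 66) - 255) - 1*(-1439) = (-545 - 255) + 1439 = -800 + 1439 = 639)
sqrt(C + r) = sqrt(-1548 + 639) = sqrt(-909) = 3*I*sqrt(101)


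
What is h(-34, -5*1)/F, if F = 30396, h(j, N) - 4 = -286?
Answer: -47/5066 ≈ -0.0092775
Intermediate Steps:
h(j, N) = -282 (h(j, N) = 4 - 286 = -282)
h(-34, -5*1)/F = -282/30396 = -282*1/30396 = -47/5066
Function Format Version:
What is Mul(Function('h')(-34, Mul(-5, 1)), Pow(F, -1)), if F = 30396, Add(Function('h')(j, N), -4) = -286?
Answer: Rational(-47, 5066) ≈ -0.0092775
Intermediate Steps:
Function('h')(j, N) = -282 (Function('h')(j, N) = Add(4, -286) = -282)
Mul(Function('h')(-34, Mul(-5, 1)), Pow(F, -1)) = Mul(-282, Pow(30396, -1)) = Mul(-282, Rational(1, 30396)) = Rational(-47, 5066)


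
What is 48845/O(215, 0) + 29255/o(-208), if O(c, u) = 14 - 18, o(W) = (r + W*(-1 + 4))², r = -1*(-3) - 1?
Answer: -2362153995/193442 ≈ -12211.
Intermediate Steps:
r = 2 (r = 3 - 1 = 2)
o(W) = (2 + 3*W)² (o(W) = (2 + W*(-1 + 4))² = (2 + W*3)² = (2 + 3*W)²)
O(c, u) = -4
48845/O(215, 0) + 29255/o(-208) = 48845/(-4) + 29255/((2 + 3*(-208))²) = 48845*(-¼) + 29255/((2 - 624)²) = -48845/4 + 29255/((-622)²) = -48845/4 + 29255/386884 = -2362153995/193442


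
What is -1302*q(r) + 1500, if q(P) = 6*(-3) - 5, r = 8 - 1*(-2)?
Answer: 31446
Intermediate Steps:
r = 10 (r = 8 + 2 = 10)
q(P) = -23 (q(P) = -18 - 5 = -23)
-1302*q(r) + 1500 = -1302*(-23) + 1500 = 29946 + 1500 = 31446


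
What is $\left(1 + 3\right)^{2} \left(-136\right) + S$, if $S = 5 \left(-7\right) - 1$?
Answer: $-2212$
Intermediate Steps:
$S = -36$ ($S = -35 - 1 = -36$)
$\left(1 + 3\right)^{2} \left(-136\right) + S = \left(1 + 3\right)^{2} \left(-136\right) - 36 = 4^{2} \left(-136\right) - 36 = 16 \left(-136\right) - 36 = -2176 - 36 = -2212$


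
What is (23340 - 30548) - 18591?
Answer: -25799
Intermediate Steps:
(23340 - 30548) - 18591 = -7208 - 18591 = -25799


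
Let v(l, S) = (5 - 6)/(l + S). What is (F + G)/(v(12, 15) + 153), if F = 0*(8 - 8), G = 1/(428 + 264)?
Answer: 27/2857960 ≈ 9.4473e-6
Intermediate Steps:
v(l, S) = -1/(S + l)
G = 1/692 ≈ 0.0014451
F = 0 (F = 0*0 = 0)
(F + G)/(v(12, 15) + 153) = (0 + 1/692)/(-1/(15 + 12) + 153) = 1/(692*(-1/27 + 153)) = 1/(692*(4130/27)) = (1/692)*(27/4130) = 27/2857960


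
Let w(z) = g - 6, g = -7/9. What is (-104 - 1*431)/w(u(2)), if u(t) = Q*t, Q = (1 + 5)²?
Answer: 4815/61 ≈ 78.934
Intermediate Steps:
g = -7/9 (g = -7*⅑ = -7/9 ≈ -0.77778)
Q = 36 (Q = 6² = 36)
u(t) = 36*t
w(z) = -61/9 (w(z) = -7/9 - 6 = -61/9)
(-104 - 1*431)/w(u(2)) = (-104 - 1*431)/(-61/9) = (-104 - 431)*(-9/61) = -535*(-9/61) = 4815/61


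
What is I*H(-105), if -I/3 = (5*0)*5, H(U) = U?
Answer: 0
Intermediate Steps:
I = 0 (I = -3*5*0*5 = -0*5 = -3*0 = 0)
I*H(-105) = 0*(-105) = 0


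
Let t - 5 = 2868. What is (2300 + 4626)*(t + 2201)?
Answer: 35142524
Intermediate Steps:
t = 2873 (t = 5 + 2868 = 2873)
(2300 + 4626)*(t + 2201) = (2300 + 4626)*(2873 + 2201) = 6926*5074 = 35142524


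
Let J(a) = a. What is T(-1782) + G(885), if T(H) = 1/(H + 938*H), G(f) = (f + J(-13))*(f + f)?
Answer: 2582635065119/1673298 ≈ 1.5434e+6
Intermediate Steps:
G(f) = 2*f*(-13 + f) (G(f) = (f - 13)*(f + f) = (-13 + f)*(2*f) = 2*f*(-13 + f))
T(H) = 1/(939*H)
T(-1782) + G(885) = (1/939)/(-1782) + 2*885*(-13 + 885) = (1/939)*(-1/1782) + 2*885*872 = -1/1673298 + 1543440 = 2582635065119/1673298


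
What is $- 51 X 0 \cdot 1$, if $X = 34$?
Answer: $0$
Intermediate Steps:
$- 51 X 0 \cdot 1 = \left(-51\right) 34 \cdot 0 \cdot 1 = \left(-1734\right) 0 = 0$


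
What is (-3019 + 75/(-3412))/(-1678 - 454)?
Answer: 10300903/7274384 ≈ 1.4161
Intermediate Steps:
(-3019 + 75/(-3412))/(-1678 - 454) = (-3019 + 75*(-1/3412))/(-2132) = (-3019 - 75/3412)*(-1/2132) = -10300903/3412*(-1/2132) = 10300903/7274384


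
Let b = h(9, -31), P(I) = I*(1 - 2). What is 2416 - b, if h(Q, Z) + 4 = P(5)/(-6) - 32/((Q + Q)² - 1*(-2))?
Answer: 2366041/978 ≈ 2419.3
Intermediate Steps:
P(I) = -I (P(I) = I*(-1) = -I)
h(Q, Z) = -19/6 - 32/(2 + 4*Q²) (h(Q, Z) = -4 + (-1*5/(-6) - 32/((Q + Q)² - 1*(-2))) = -4 + (-5*(-⅙) - 32/((2*Q)² + 2)) = -4 + (⅚ - 32/(4*Q² + 2)) = -4 + (⅚ - 32/(2 + 4*Q²)) = -19/6 - 32/(2 + 4*Q²))
b = -3193/978 (b = (-115 - 38*9²)/(6*(1 + 2*9²)) = (-115 - 38*81)/(6*(1 + 2*81)) = (-115 - 3078)/(6*(1 + 162)) = (⅙)*(-3193)/163 = (⅙)*(1/163)*(-3193) = -3193/978 ≈ -3.2648)
2416 - b = 2416 - 1*(-3193/978) = 2416 + 3193/978 = 2366041/978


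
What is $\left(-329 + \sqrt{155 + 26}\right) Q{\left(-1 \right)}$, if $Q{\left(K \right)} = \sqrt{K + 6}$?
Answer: $\sqrt{5} \left(-329 + \sqrt{181}\right) \approx -705.58$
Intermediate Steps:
$Q{\left(K \right)} = \sqrt{6 + K}$
$\left(-329 + \sqrt{155 + 26}\right) Q{\left(-1 \right)} = \left(-329 + \sqrt{155 + 26}\right) \sqrt{6 - 1} = \left(-329 + \sqrt{181}\right) \sqrt{5} = \sqrt{5} \left(-329 + \sqrt{181}\right)$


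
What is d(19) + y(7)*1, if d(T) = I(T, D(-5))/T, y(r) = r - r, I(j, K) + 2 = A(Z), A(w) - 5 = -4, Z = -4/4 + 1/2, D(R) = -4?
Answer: -1/19 ≈ -0.052632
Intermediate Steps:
Z = -½ (Z = -4*¼ + 1*(½) = -1 + ½ = -½ ≈ -0.50000)
A(w) = 1 (A(w) = 5 - 4 = 1)
I(j, K) = -1 (I(j, K) = -2 + 1 = -1)
y(r) = 0
d(T) = -1/T
d(19) + y(7)*1 = -1/19 + 0*1 = -1*1/19 + 0 = -1/19 + 0 = -1/19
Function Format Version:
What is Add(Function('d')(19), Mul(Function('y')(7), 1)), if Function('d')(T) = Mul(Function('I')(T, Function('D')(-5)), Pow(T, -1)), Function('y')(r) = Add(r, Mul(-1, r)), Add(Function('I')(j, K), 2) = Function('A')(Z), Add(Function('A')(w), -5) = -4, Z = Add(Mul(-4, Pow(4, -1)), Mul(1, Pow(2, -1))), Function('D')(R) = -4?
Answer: Rational(-1, 19) ≈ -0.052632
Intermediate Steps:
Z = Rational(-1, 2) (Z = Add(Mul(-4, Rational(1, 4)), Mul(1, Rational(1, 2))) = Add(-1, Rational(1, 2)) = Rational(-1, 2) ≈ -0.50000)
Function('A')(w) = 1 (Function('A')(w) = Add(5, -4) = 1)
Function('I')(j, K) = -1 (Function('I')(j, K) = Add(-2, 1) = -1)
Function('y')(r) = 0
Function('d')(T) = Mul(-1, Pow(T, -1))
Add(Function('d')(19), Mul(Function('y')(7), 1)) = Add(Mul(-1, Pow(19, -1)), Mul(0, 1)) = Add(Mul(-1, Rational(1, 19)), 0) = Add(Rational(-1, 19), 0) = Rational(-1, 19)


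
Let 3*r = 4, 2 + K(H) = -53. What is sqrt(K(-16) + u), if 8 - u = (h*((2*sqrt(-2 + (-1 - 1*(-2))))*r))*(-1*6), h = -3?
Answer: sqrt(-47 - 48*I) ≈ 3.1764 - 7.5558*I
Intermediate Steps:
K(H) = -55 (K(H) = -2 - 53 = -55)
r = 4/3 (r = (1/3)*4 = 4/3 ≈ 1.3333)
u = 8 - 48*I (u = 8 - (-3*2*sqrt(-2 + (-1 - 1*(-2)))*4/3)*(-1*6) = 8 - (-3*2*sqrt(-2 + (-1 + 2))*4/3)*(-6) = 8 - (-3*2*sqrt(-2 + 1)*4/3)*(-6) = 8 - (-3*2*sqrt(-1)*4/3)*(-6) = 8 - (-3*2*I*4/3)*(-6) = 8 - (-8*I)*(-6) = 8 - 48*I ≈ 8.0 - 48.0*I)
sqrt(K(-16) + u) = sqrt(-55 + (8 - 48*I)) = sqrt(-47 - 48*I)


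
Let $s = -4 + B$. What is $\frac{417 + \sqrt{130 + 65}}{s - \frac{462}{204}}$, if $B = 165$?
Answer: $\frac{4726}{1799} + \frac{34 \sqrt{195}}{5397} \approx 2.715$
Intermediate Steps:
$s = 161$ ($s = -4 + 165 = 161$)
$\frac{417 + \sqrt{130 + 65}}{s - \frac{462}{204}} = \frac{417 + \sqrt{130 + 65}}{161 - \frac{462}{204}} = \frac{417 + \sqrt{195}}{161 - \frac{77}{34}} = \frac{417 + \sqrt{195}}{\frac{5397}{34}} = \left(417 + \sqrt{195}\right) \frac{34}{5397} = \frac{4726}{1799} + \frac{34 \sqrt{195}}{5397}$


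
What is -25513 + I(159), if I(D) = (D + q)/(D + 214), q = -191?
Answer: -9516381/373 ≈ -25513.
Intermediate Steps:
I(D) = (-191 + D)/(214 + D) (I(D) = (D - 191)/(D + 214) = (-191 + D)/(214 + D))
-25513 + I(159) = -25513 + (-191 + 159)/(214 + 159) = -25513 - 32/373 = -9516381/373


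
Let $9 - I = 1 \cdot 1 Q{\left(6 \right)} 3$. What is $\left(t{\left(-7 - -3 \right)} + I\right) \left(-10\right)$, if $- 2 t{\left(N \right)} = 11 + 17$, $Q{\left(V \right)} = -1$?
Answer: $20$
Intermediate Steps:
$t{\left(N \right)} = -14$ ($t{\left(N \right)} = - \frac{11 + 17}{2} = \left(- \frac{1}{2}\right) 28 = -14$)
$I = 12$ ($I = 9 - 1 \cdot 1 \left(-1\right) 3 = 9 - 1 \left(-1\right) 3 = 9 - \left(-1\right) 3 = 9 - -3 = 9 + 3 = 12$)
$\left(t{\left(-7 - -3 \right)} + I\right) \left(-10\right) = \left(-14 + 12\right) \left(-10\right) = \left(-2\right) \left(-10\right) = 20$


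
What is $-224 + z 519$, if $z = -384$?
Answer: $-199520$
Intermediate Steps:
$-224 + z 519 = -224 - 199296 = -199520$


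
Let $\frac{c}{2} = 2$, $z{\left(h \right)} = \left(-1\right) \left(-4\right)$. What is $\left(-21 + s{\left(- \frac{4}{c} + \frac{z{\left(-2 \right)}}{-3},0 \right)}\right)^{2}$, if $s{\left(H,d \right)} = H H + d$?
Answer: $\frac{19600}{81} \approx 241.98$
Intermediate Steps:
$z{\left(h \right)} = 4$
$c = 4$ ($c = 2 \cdot 2 = 4$)
$s{\left(H,d \right)} = d + H^{2}$ ($s{\left(H,d \right)} = H^{2} + d = d + H^{2}$)
$\left(-21 + s{\left(- \frac{4}{c} + \frac{z{\left(-2 \right)}}{-3},0 \right)}\right)^{2} = \left(-21 + \left(0 + \left(- \frac{4}{4} + \frac{4}{-3}\right)^{2}\right)\right)^{2} = \left(-21 + \left(0 + \left(\left(-4\right) \frac{1}{4} + 4 \left(- \frac{1}{3}\right)\right)^{2}\right)\right)^{2} = \left(-21 + \left(0 + \left(-1 - \frac{4}{3}\right)^{2}\right)\right)^{2} = \left(-21 + \left(0 + \left(- \frac{7}{3}\right)^{2}\right)\right)^{2} = \left(-21 + \left(0 + \frac{49}{9}\right)\right)^{2} = \left(-21 + \frac{49}{9}\right)^{2} = \left(- \frac{140}{9}\right)^{2} = \frac{19600}{81}$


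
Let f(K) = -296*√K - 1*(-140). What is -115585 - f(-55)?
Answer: -115725 + 296*I*√55 ≈ -1.1573e+5 + 2195.2*I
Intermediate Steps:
f(K) = 140 - 296*√K (f(K) = -296*√K + 140 = 140 - 296*√K)
-115585 - f(-55) = -115585 - (140 - 296*I*√55) = -115585 + (-140 + 296*I*√55) = -115725 + 296*I*√55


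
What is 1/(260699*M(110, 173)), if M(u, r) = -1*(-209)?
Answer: 1/54486091 ≈ 1.8353e-8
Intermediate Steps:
M(u, r) = 209
1/(260699*M(110, 173)) = 1/(260699*209) = (1/260699)*(1/209) = 1/54486091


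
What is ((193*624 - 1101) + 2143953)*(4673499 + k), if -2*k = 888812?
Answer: 9571638521412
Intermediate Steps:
k = -444406 (k = -1/2*888812 = -444406)
((193*624 - 1101) + 2143953)*(4673499 + k) = ((193*624 - 1101) + 2143953)*(4673499 - 444406) = ((120432 - 1101) + 2143953)*4229093 = (119331 + 2143953)*4229093 = 2263284*4229093 = 9571638521412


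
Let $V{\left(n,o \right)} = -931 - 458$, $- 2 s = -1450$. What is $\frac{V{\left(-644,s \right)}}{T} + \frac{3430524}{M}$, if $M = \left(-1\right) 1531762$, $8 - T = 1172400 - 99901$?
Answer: $- \frac{612846416311}{273800159857} \approx -2.2383$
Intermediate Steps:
$s = 725$ ($s = \left(- \frac{1}{2}\right) \left(-1450\right) = 725$)
$V{\left(n,o \right)} = -1389$
$T = -1072491$ ($T = 8 - \left(1172400 - 99901\right) = 8 - 1072499 = -1072491$)
$M = -1531762$
$\frac{V{\left(-644,s \right)}}{T} + \frac{3430524}{M} = - \frac{1389}{-1072491} + \frac{3430524}{-1531762} = \left(-1389\right) \left(- \frac{1}{1072491}\right) + 3430524 \left(- \frac{1}{1531762}\right) = \frac{463}{357497} - \frac{1715262}{765881} = - \frac{612846416311}{273800159857}$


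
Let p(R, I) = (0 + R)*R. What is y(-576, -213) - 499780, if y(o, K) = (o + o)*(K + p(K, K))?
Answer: -52519492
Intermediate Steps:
p(R, I) = R² (p(R, I) = R*R = R²)
y(o, K) = 2*o*(K + K²) (y(o, K) = (o + o)*(K + K²) = (2*o)*(K + K²) = 2*o*(K + K²))
y(-576, -213) - 499780 = 2*(-213)*(-576)*(1 - 213) - 499780 = 2*(-213)*(-576)*(-212) - 499780 = -52019712 - 499780 = -52519492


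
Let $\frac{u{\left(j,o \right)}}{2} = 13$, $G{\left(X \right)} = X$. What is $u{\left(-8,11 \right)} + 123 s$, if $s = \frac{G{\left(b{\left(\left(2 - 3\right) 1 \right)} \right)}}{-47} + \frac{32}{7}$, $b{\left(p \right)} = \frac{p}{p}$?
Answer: $\frac{192685}{329} \approx 585.67$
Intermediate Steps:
$b{\left(p \right)} = 1$
$u{\left(j,o \right)} = 26$ ($u{\left(j,o \right)} = 2 \cdot 13 = 26$)
$s = \frac{1497}{329}$ ($s = 1 \frac{1}{-47} + \frac{32}{7} = 1 \left(- \frac{1}{47}\right) + 32 \cdot \frac{1}{7} = - \frac{1}{47} + \frac{32}{7} = \frac{1497}{329} \approx 4.5502$)
$u{\left(-8,11 \right)} + 123 s = 26 + 123 \cdot \frac{1497}{329} = 26 + \frac{184131}{329} = \frac{192685}{329}$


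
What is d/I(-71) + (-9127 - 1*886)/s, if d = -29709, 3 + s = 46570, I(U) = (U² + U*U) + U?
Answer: -494566382/155394079 ≈ -3.1827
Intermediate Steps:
I(U) = U + 2*U² (I(U) = (U² + U²) + U = 2*U² + U = U + 2*U²)
s = 46567 (s = -3 + 46570 = 46567)
d/I(-71) + (-9127 - 1*886)/s = -29709*(-1/(71*(1 + 2*(-71)))) + (-9127 - 1*886)/46567 = -29709*(-1/(71*(1 - 142))) + (-9127 - 886)*(1/46567) = -29709/((-71*(-141))) - 10013*1/46567 = -29709/10011 - 10013/46567 = -29709*1/10011 - 10013/46567 = -9903/3337 - 10013/46567 = -494566382/155394079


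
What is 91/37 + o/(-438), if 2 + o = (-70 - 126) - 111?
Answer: 17097/5402 ≈ 3.1649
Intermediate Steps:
o = -309 (o = -2 + ((-70 - 126) - 111) = -2 + (-196 - 111) = -2 - 307 = -309)
91/37 + o/(-438) = 91/37 - 309/(-438) = 91*(1/37) - 309*(-1/438) = 91/37 + 103/146 = 17097/5402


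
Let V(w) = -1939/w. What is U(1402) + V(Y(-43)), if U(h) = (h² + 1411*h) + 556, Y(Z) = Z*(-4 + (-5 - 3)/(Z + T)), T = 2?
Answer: 26458834957/6708 ≈ 3.9444e+6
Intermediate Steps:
Y(Z) = Z*(-4 - 8/(2 + Z)) (Y(Z) = Z*(-4 + (-5 - 3)/(Z + 2)) = Z*(-4 - 8/(2 + Z)))
U(h) = 556 + h² + 1411*h
U(1402) + V(Y(-43)) = (556 + 1402² + 1411*1402) - 1939*(2 - 43)/(172*(4 - 43)) = (556 + 1965604 + 1978222) - 1939/((-4*(-43)*(-39)/(-41))) = 3944382 - 1939/((-4*(-43)*(-1/41)*(-39))) = 3944382 - 1939/6708/41 = 3944382 - 1939*41/6708 = 3944382 - 79499/6708 = 26458834957/6708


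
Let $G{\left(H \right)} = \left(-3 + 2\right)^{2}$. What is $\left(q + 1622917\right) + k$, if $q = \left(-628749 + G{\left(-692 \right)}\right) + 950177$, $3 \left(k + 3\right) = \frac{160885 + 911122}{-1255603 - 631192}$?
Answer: $\frac{11005728880048}{5660385} \approx 1.9443 \cdot 10^{6}$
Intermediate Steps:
$G{\left(H \right)} = 1$ ($G{\left(H \right)} = \left(-1\right)^{2} = 1$)
$k = - \frac{18053162}{5660385}$ ($k = -3 + \frac{\left(160885 + 911122\right) \frac{1}{-1255603 - 631192}}{3} = -3 + \frac{1072007 \frac{1}{-1886795}}{3} = -3 + \frac{1072007 \left(- \frac{1}{1886795}\right)}{3} = -3 + \frac{1}{3} \left(- \frac{1072007}{1886795}\right) = -3 - \frac{1072007}{5660385} = - \frac{18053162}{5660385} \approx -3.1894$)
$q = 321429$ ($q = \left(-628749 + 1\right) + 950177 = -628748 + 950177 = 321429$)
$\left(q + 1622917\right) + k = \left(321429 + 1622917\right) - \frac{18053162}{5660385} = 1944346 - \frac{18053162}{5660385} = \frac{11005728880048}{5660385}$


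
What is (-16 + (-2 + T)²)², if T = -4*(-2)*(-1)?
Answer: 7056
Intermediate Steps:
T = -8 (T = 8*(-1) = -8)
(-16 + (-2 + T)²)² = (-16 + (-2 - 8)²)² = (-16 + (-10)²)² = (-16 + 100)² = 84² = 7056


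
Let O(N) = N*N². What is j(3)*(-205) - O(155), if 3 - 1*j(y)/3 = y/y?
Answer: -3725105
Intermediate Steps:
j(y) = 6 (j(y) = 9 - 3*y/y = 9 - 3*1 = 9 - 3 = 6)
O(N) = N³
j(3)*(-205) - O(155) = 6*(-205) - 1*155³ = -1230 - 1*3723875 = -1230 - 3723875 = -3725105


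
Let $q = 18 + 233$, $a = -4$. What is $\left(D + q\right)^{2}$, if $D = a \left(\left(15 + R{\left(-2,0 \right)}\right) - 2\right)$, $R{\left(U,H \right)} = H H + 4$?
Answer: $33489$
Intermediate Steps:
$R{\left(U,H \right)} = 4 + H^{2}$ ($R{\left(U,H \right)} = H^{2} + 4 = 4 + H^{2}$)
$q = 251$
$D = -68$ ($D = - 4 \left(\left(15 + \left(4 + 0^{2}\right)\right) - 2\right) = - 4 \left(\left(15 + \left(4 + 0\right)\right) - 2\right) = - 4 \left(\left(15 + 4\right) - 2\right) = - 4 \left(19 - 2\right) = \left(-4\right) 17 = -68$)
$\left(D + q\right)^{2} = \left(-68 + 251\right)^{2} = 183^{2} = 33489$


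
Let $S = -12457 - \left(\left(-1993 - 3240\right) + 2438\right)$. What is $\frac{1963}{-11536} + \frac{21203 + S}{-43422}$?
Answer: $- \frac{36395727}{83486032} \approx -0.43595$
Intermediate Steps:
$S = -9662$ ($S = -12457 - \left(-5233 + 2438\right) = -12457 - -2795 = -12457 + 2795 = -9662$)
$\frac{1963}{-11536} + \frac{21203 + S}{-43422} = \frac{1963}{-11536} + \frac{21203 - 9662}{-43422} = 1963 \left(- \frac{1}{11536}\right) + 11541 \left(- \frac{1}{43422}\right) = - \frac{1963}{11536} - \frac{3847}{14474} = - \frac{36395727}{83486032}$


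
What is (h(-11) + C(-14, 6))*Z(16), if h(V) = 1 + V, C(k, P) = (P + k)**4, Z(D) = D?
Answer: 65376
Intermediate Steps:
(h(-11) + C(-14, 6))*Z(16) = ((1 - 11) + (6 - 14)**4)*16 = (-10 + (-8)**4)*16 = (-10 + 4096)*16 = 4086*16 = 65376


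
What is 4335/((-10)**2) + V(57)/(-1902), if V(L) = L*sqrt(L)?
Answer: 867/20 - 19*sqrt(57)/634 ≈ 43.124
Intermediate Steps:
V(L) = L**(3/2)
4335/((-10)**2) + V(57)/(-1902) = 4335/((-10)**2) + 57**(3/2)/(-1902) = 4335/100 + (57*sqrt(57))*(-1/1902) = 4335*(1/100) - 19*sqrt(57)/634 = 867/20 - 19*sqrt(57)/634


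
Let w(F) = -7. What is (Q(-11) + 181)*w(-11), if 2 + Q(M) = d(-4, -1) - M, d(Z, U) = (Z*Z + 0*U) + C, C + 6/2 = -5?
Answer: -1386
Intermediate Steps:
C = -8 (C = -3 - 5 = -8)
d(Z, U) = -8 + Z² (d(Z, U) = (Z*Z + 0*U) - 8 = (Z² + 0) - 8 = Z² - 8 = -8 + Z²)
Q(M) = 6 - M (Q(M) = -2 + ((-8 + (-4)²) - M) = -2 + ((-8 + 16) - M) = -2 + (8 - M) = 6 - M)
(Q(-11) + 181)*w(-11) = ((6 - 1*(-11)) + 181)*(-7) = ((6 + 11) + 181)*(-7) = (17 + 181)*(-7) = 198*(-7) = -1386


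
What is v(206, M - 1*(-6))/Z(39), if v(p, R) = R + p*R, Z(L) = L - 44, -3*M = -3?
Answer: -1449/5 ≈ -289.80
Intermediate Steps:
M = 1 (M = -⅓*(-3) = 1)
Z(L) = -44 + L
v(p, R) = R + R*p
v(206, M - 1*(-6))/Z(39) = ((1 - 1*(-6))*(1 + 206))/(-44 + 39) = ((1 + 6)*207)/(-5) = (7*207)*(-⅕) = 1449*(-⅕) = -1449/5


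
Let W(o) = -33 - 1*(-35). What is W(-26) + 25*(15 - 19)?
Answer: -98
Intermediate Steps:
W(o) = 2 (W(o) = -33 + 35 = 2)
W(-26) + 25*(15 - 19) = 2 + 25*(15 - 19) = 2 + 25*(-4) = 2 - 100 = -98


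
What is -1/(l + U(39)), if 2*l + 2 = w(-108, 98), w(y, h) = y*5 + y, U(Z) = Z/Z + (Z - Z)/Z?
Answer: 1/324 ≈ 0.0030864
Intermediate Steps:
U(Z) = 1 (U(Z) = 1 + 0/Z = 1 + 0 = 1)
w(y, h) = 6*y (w(y, h) = 5*y + y = 6*y)
l = -325 (l = -1 + (6*(-108))/2 = -1 + (½)*(-648) = -1 - 324 = -325)
-1/(l + U(39)) = -1/(-325 + 1) = -1/(-324) = -1*(-1/324) = 1/324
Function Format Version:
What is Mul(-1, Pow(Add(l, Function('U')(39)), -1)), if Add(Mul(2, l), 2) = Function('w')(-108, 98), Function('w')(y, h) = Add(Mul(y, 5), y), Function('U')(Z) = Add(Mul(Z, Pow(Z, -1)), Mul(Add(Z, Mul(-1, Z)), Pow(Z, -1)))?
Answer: Rational(1, 324) ≈ 0.0030864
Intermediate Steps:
Function('U')(Z) = 1 (Function('U')(Z) = Add(1, Mul(0, Pow(Z, -1))) = Add(1, 0) = 1)
Function('w')(y, h) = Mul(6, y) (Function('w')(y, h) = Add(Mul(5, y), y) = Mul(6, y))
l = -325 (l = Add(-1, Mul(Rational(1, 2), Mul(6, -108))) = Add(-1, Mul(Rational(1, 2), -648)) = Add(-1, -324) = -325)
Mul(-1, Pow(Add(l, Function('U')(39)), -1)) = Mul(-1, Pow(Add(-325, 1), -1)) = Mul(-1, Pow(-324, -1)) = Mul(-1, Rational(-1, 324)) = Rational(1, 324)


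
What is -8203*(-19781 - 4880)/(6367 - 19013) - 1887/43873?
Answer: -8875276553761/554817958 ≈ -15997.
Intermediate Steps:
-8203*(-19781 - 4880)/(6367 - 19013) - 1887/43873 = -8203/((-12646/(-24661))) - 1887*1/43873 = -8203/((-12646*(-1/24661))) - 1887/43873 = -8203/12646/24661 - 1887/43873 = -8203*24661/12646 - 1887/43873 = -202294183/12646 - 1887/43873 = -8875276553761/554817958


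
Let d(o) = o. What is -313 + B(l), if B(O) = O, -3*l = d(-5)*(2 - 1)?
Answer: -934/3 ≈ -311.33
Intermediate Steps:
l = 5/3 (l = -(-5)*(2 - 1)/3 = -(-5)/3 = -1/3*(-5) = 5/3 ≈ 1.6667)
-313 + B(l) = -313 + 5/3 = -934/3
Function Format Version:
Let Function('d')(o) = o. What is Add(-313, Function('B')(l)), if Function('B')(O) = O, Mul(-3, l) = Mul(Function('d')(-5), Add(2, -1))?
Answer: Rational(-934, 3) ≈ -311.33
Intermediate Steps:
l = Rational(5, 3) (l = Mul(Rational(-1, 3), Mul(-5, Add(2, -1))) = Mul(Rational(-1, 3), Mul(-5, 1)) = Mul(Rational(-1, 3), -5) = Rational(5, 3) ≈ 1.6667)
Add(-313, Function('B')(l)) = Add(-313, Rational(5, 3)) = Rational(-934, 3)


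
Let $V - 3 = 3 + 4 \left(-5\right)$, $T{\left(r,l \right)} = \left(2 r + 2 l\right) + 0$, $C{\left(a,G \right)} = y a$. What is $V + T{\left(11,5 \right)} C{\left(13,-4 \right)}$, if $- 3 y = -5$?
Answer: $\frac{2038}{3} \approx 679.33$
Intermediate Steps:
$y = \frac{5}{3}$ ($y = \left(- \frac{1}{3}\right) \left(-5\right) = \frac{5}{3} \approx 1.6667$)
$C{\left(a,G \right)} = \frac{5 a}{3}$
$T{\left(r,l \right)} = 2 l + 2 r$ ($T{\left(r,l \right)} = \left(2 l + 2 r\right) + 0 = 2 l + 2 r$)
$V = -14$ ($V = 3 + \left(3 + 4 \left(-5\right)\right) = 3 + \left(3 - 20\right) = 3 - 17 = -14$)
$V + T{\left(11,5 \right)} C{\left(13,-4 \right)} = -14 + \left(2 \cdot 5 + 2 \cdot 11\right) \frac{5}{3} \cdot 13 = -14 + \left(10 + 22\right) \frac{65}{3} = -14 + 32 \cdot \frac{65}{3} = -14 + \frac{2080}{3} = \frac{2038}{3}$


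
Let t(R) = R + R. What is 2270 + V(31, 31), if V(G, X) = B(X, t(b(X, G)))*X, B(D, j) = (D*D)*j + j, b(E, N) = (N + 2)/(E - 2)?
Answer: 2034082/29 ≈ 70141.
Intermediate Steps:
b(E, N) = (2 + N)/(-2 + E)
t(R) = 2*R
B(D, j) = j + j*D² (B(D, j) = D²*j + j = j*D² + j = j + j*D²)
V(G, X) = 2*X*(1 + X²)*(2 + G)/(-2 + X) (V(G, X) = ((2*((2 + G)/(-2 + X)))*(1 + X²))*X = ((2*(2 + G)/(-2 + X))*(1 + X²))*X = (2*(1 + X²)*(2 + G)/(-2 + X))*X = 2*X*(1 + X²)*(2 + G)/(-2 + X))
2270 + V(31, 31) = 2270 + 2*31*(1 + 31²)*(2 + 31)/(-2 + 31) = 2270 + 2*31*(1 + 961)*33/29 = 2270 + 2*31*(1/29)*962*33 = 2270 + 1968252/29 = 2034082/29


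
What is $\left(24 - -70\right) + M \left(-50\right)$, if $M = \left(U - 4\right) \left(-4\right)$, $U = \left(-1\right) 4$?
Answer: $-1506$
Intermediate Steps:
$U = -4$
$M = 32$ ($M = \left(-4 - 4\right) \left(-4\right) = \left(-8\right) \left(-4\right) = 32$)
$\left(24 - -70\right) + M \left(-50\right) = \left(24 - -70\right) + 32 \left(-50\right) = \left(24 + 70\right) - 1600 = 94 - 1600 = -1506$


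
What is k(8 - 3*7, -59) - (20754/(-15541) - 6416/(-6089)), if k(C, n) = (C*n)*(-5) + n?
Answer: -368459246156/94629149 ≈ -3893.7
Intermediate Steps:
k(C, n) = n - 5*C*n (k(C, n) = -5*C*n + n = n - 5*C*n)
k(8 - 3*7, -59) - (20754/(-15541) - 6416/(-6089)) = -59*(1 - 5*(8 - 3*7)) - (20754/(-15541) - 6416/(-6089)) = -59*(1 - 5*(8 - 21)) - (20754*(-1/15541) - 6416*(-1/6089)) = -59*(1 - 5*(-13)) - (-20754/15541 + 6416/6089) = -59*(1 + 65) - 1*(-26660050/94629149) = -59*66 + 26660050/94629149 = -3894 + 26660050/94629149 = -368459246156/94629149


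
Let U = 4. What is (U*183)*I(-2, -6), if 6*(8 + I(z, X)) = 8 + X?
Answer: -5612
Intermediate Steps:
I(z, X) = -20/3 + X/6 (I(z, X) = -8 + (8 + X)/6 = -8 + (4/3 + X/6) = -20/3 + X/6)
(U*183)*I(-2, -6) = (4*183)*(-20/3 + (⅙)*(-6)) = 732*(-20/3 - 1) = 732*(-23/3) = -5612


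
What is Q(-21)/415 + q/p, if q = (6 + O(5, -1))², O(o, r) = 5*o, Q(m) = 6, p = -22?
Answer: -398683/9130 ≈ -43.667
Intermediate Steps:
q = 961 (q = (6 + 5*5)² = (6 + 25)² = 31² = 961)
Q(-21)/415 + q/p = 6/415 + 961/(-22) = 6*(1/415) + 961*(-1/22) = 6/415 - 961/22 = -398683/9130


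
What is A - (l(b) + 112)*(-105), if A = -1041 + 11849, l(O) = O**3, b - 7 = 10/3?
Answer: 1245797/9 ≈ 1.3842e+5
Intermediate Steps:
b = 31/3 (b = 7 + 10/3 = 31/3 ≈ 10.333)
A = 10808
A - (l(b) + 112)*(-105) = 10808 - ((31/3)**3 + 112)*(-105) = 10808 - (29791/27 + 112)*(-105) = 10808 - 32815*(-105)/27 = 10808 - 1*(-1148525/9) = 10808 + 1148525/9 = 1245797/9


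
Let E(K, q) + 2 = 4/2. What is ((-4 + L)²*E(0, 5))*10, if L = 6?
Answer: 0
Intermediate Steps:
E(K, q) = 0 (E(K, q) = -2 + 4/2 = -2 + 4*(½) = -2 + 2 = 0)
((-4 + L)²*E(0, 5))*10 = ((-4 + 6)²*0)*10 = (2²*0)*10 = (4*0)*10 = 0*10 = 0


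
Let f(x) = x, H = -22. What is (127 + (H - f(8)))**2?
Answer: 9409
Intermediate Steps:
(127 + (H - f(8)))**2 = (127 + (-22 - 1*8))**2 = (127 + (-22 - 8))**2 = (127 - 30)**2 = 97**2 = 9409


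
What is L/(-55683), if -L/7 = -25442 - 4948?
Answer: -70910/18561 ≈ -3.8204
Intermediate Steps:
L = 212730 (L = -7*(-25442 - 4948) = -7*(-30390) = 212730)
L/(-55683) = 212730/(-55683) = 212730*(-1/55683) = -70910/18561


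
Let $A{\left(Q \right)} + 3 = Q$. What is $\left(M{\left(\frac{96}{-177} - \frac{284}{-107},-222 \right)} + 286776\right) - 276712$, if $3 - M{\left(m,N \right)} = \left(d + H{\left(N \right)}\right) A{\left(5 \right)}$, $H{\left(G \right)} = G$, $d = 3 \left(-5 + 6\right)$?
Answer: $10505$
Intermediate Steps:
$A{\left(Q \right)} = -3 + Q$
$d = 3$ ($d = 3 \cdot 1 = 3$)
$M{\left(m,N \right)} = -3 - 2 N$ ($M{\left(m,N \right)} = 3 - \left(3 + N\right) \left(-3 + 5\right) = 3 - \left(3 + N\right) 2 = 3 - \left(6 + 2 N\right) = -3 - 2 N$)
$\left(M{\left(\frac{96}{-177} - \frac{284}{-107},-222 \right)} + 286776\right) - 276712 = \left(\left(-3 - -444\right) + 286776\right) - 276712 = \left(\left(-3 + 444\right) + 286776\right) - 276712 = \left(441 + 286776\right) - 276712 = 287217 - 276712 = 10505$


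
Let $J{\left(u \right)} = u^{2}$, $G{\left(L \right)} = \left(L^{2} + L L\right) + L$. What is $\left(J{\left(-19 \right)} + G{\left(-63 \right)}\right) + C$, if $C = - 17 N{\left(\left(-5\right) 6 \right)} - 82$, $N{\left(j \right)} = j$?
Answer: $8664$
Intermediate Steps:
$G{\left(L \right)} = L + 2 L^{2}$ ($G{\left(L \right)} = \left(L^{2} + L^{2}\right) + L = 2 L^{2} + L = L + 2 L^{2}$)
$C = 428$ ($C = - 17 \left(\left(-5\right) 6\right) - 82 = \left(-17\right) \left(-30\right) - 82 = 510 - 82 = 428$)
$\left(J{\left(-19 \right)} + G{\left(-63 \right)}\right) + C = \left(\left(-19\right)^{2} - 63 \left(1 + 2 \left(-63\right)\right)\right) + 428 = \left(361 - 63 \left(1 - 126\right)\right) + 428 = \left(361 - -7875\right) + 428 = \left(361 + 7875\right) + 428 = 8236 + 428 = 8664$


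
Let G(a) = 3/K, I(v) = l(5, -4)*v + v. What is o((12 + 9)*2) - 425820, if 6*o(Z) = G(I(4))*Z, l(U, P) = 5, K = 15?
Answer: -2129093/5 ≈ -4.2582e+5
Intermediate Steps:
I(v) = 6*v (I(v) = 5*v + v = 6*v)
G(a) = ⅕ (G(a) = 3/15 = 3*(1/15) = ⅕)
o(Z) = Z/30 (o(Z) = (Z/5)/6 = Z/30)
o((12 + 9)*2) - 425820 = ((12 + 9)*2)/30 - 425820 = (21*2)/30 - 425820 = (1/30)*42 - 425820 = 7/5 - 425820 = -2129093/5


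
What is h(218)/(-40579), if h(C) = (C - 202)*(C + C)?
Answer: -6976/40579 ≈ -0.17191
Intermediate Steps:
h(C) = 2*C*(-202 + C) (h(C) = (-202 + C)*(2*C) = 2*C*(-202 + C))
h(218)/(-40579) = (2*218*(-202 + 218))/(-40579) = (2*218*16)*(-1/40579) = 6976*(-1/40579) = -6976/40579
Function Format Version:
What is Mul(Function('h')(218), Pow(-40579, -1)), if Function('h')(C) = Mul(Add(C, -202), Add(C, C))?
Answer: Rational(-6976, 40579) ≈ -0.17191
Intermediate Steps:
Function('h')(C) = Mul(2, C, Add(-202, C)) (Function('h')(C) = Mul(Add(-202, C), Mul(2, C)) = Mul(2, C, Add(-202, C)))
Mul(Function('h')(218), Pow(-40579, -1)) = Mul(Mul(2, 218, Add(-202, 218)), Pow(-40579, -1)) = Mul(Mul(2, 218, 16), Rational(-1, 40579)) = Mul(6976, Rational(-1, 40579)) = Rational(-6976, 40579)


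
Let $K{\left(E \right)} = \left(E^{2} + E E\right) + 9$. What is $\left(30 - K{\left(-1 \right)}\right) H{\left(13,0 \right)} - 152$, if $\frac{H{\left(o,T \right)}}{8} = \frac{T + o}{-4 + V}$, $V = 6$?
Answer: $836$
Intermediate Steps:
$K{\left(E \right)} = 9 + 2 E^{2}$ ($K{\left(E \right)} = \left(E^{2} + E^{2}\right) + 9 = 2 E^{2} + 9 = 9 + 2 E^{2}$)
$H{\left(o,T \right)} = 4 T + 4 o$ ($H{\left(o,T \right)} = 8 \frac{T + o}{-4 + 6} = 8 \frac{T + o}{2} = 8 \left(T + o\right) \frac{1}{2} = 8 \left(\frac{T}{2} + \frac{o}{2}\right) = 4 T + 4 o$)
$\left(30 - K{\left(-1 \right)}\right) H{\left(13,0 \right)} - 152 = \left(30 - \left(9 + 2 \left(-1\right)^{2}\right)\right) \left(4 \cdot 0 + 4 \cdot 13\right) - 152 = \left(30 - \left(9 + 2 \cdot 1\right)\right) \left(0 + 52\right) - 152 = \left(30 - \left(9 + 2\right)\right) 52 - 152 = \left(30 - 11\right) 52 - 152 = 19 \cdot 52 - 152 = 988 - 152 = 836$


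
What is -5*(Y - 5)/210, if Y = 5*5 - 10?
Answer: -5/21 ≈ -0.23810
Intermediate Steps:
Y = 15 (Y = 25 - 10 = 15)
-5*(Y - 5)/210 = -5*(15 - 5)/210 = -5*10*(1/210) = -50*1/210 = -5/21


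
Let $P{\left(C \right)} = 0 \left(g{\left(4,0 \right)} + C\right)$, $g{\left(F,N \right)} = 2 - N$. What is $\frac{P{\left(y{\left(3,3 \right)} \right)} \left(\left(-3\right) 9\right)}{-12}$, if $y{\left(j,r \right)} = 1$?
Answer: $0$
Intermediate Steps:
$P{\left(C \right)} = 0$ ($P{\left(C \right)} = 0 \left(\left(2 - 0\right) + C\right) = 0 \left(\left(2 + 0\right) + C\right) = 0 \left(2 + C\right) = 0$)
$\frac{P{\left(y{\left(3,3 \right)} \right)} \left(\left(-3\right) 9\right)}{-12} = \frac{0 \left(\left(-3\right) 9\right)}{-12} = 0 \left(-27\right) \left(- \frac{1}{12}\right) = 0 \left(- \frac{1}{12}\right) = 0$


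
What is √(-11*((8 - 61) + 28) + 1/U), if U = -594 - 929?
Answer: 6*√17718582/1523 ≈ 16.583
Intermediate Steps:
U = -1523
√(-11*((8 - 61) + 28) + 1/U) = √(-11*((8 - 61) + 28) + 1/(-1523)) = √(-11*(-53 + 28) - 1/1523) = √(-11*(-25) - 1/1523) = √(275 - 1/1523) = √(418824/1523) = 6*√17718582/1523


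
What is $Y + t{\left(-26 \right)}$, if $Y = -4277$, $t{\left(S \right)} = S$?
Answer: $-4303$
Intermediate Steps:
$Y + t{\left(-26 \right)} = -4277 - 26 = -4303$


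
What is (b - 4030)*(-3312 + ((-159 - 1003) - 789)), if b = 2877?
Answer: 6068239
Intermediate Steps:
(b - 4030)*(-3312 + ((-159 - 1003) - 789)) = (2877 - 4030)*(-3312 + ((-159 - 1003) - 789)) = -1153*(-3312 + (-1162 - 789)) = -1153*(-3312 - 1951) = -1153*(-5263) = 6068239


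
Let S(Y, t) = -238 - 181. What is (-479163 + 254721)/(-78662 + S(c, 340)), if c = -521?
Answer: 224442/79081 ≈ 2.8381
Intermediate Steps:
S(Y, t) = -419
(-479163 + 254721)/(-78662 + S(c, 340)) = (-479163 + 254721)/(-78662 - 419) = -224442/(-79081) = -224442*(-1/79081) = 224442/79081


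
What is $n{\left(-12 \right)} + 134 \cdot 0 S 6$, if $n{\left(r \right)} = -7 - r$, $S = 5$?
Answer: $5$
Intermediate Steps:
$n{\left(-12 \right)} + 134 \cdot 0 S 6 = \left(-7 - -12\right) + 134 \cdot 0 \cdot 5 \cdot 6 = \left(-7 + 12\right) + 134 \cdot 0 \cdot 6 = 5 + 134 \cdot 0 = 5 + 0 = 5$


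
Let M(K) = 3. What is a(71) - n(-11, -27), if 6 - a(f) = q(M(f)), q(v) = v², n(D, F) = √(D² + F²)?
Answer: -3 - 5*√34 ≈ -32.155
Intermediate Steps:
a(f) = -3 (a(f) = 6 - 1*3² = 6 - 1*9 = 6 - 9 = -3)
a(71) - n(-11, -27) = -3 - √((-11)² + (-27)²) = -3 - √(121 + 729) = -3 - √850 = -3 - 5*√34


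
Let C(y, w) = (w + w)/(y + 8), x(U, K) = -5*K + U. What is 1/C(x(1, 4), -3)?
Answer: 11/6 ≈ 1.8333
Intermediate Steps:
x(U, K) = U - 5*K
C(y, w) = 2*w/(8 + y) (C(y, w) = (2*w)/(8 + y) = 2*w/(8 + y))
1/C(x(1, 4), -3) = 1/(2*(-3)/(8 + (1 - 5*4))) = 1/(2*(-3)/(8 + (1 - 20))) = 1/(2*(-3)/(8 - 19)) = 1/(2*(-3)/(-11)) = 1/(2*(-3)*(-1/11)) = 1/(6/11) = 11/6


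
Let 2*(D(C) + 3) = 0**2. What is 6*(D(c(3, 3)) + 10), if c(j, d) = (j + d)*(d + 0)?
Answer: 42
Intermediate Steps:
c(j, d) = d*(d + j) (c(j, d) = (d + j)*d = d*(d + j))
D(C) = -3 (D(C) = -3 + (1/2)*0**2 = -3 + (1/2)*0 = -3 + 0 = -3)
6*(D(c(3, 3)) + 10) = 6*(-3 + 10) = 6*7 = 42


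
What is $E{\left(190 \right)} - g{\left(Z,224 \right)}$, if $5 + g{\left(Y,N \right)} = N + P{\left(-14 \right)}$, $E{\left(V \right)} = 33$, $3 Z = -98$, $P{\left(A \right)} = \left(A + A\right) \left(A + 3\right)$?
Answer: $-494$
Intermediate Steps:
$P{\left(A \right)} = 2 A \left(3 + A\right)$
$Z = - \frac{98}{3}$ ($Z = \frac{1}{3} \left(-98\right) = - \frac{98}{3} \approx -32.667$)
$g{\left(Y,N \right)} = 303 + N$ ($g{\left(Y,N \right)} = -5 + \left(N + 2 \left(-14\right) \left(3 - 14\right)\right) = -5 + \left(N + 2 \left(-14\right) \left(-11\right)\right) = -5 + \left(N + 308\right) = -5 + \left(308 + N\right) = 303 + N$)
$E{\left(190 \right)} - g{\left(Z,224 \right)} = 33 - \left(303 + 224\right) = 33 - 527 = -494$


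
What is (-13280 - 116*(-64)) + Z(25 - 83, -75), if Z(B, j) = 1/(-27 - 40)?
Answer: -392353/67 ≈ -5856.0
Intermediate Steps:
Z(B, j) = -1/67 (Z(B, j) = 1/(-67) = -1/67)
(-13280 - 116*(-64)) + Z(25 - 83, -75) = (-13280 - 116*(-64)) - 1/67 = (-13280 + 7424) - 1/67 = -5856 - 1/67 = -392353/67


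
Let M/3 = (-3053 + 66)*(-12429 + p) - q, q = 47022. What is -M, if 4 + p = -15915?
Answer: -253885362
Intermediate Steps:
p = -15919 (p = -4 - 15915 = -15919)
M = 253885362 (M = 3*((-3053 + 66)*(-12429 - 15919) - 1*47022) = 3*(-2987*(-28348) - 47022) = 3*(84675476 - 47022) = 3*84628454 = 253885362)
-M = -1*253885362 = -253885362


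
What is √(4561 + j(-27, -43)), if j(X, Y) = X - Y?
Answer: √4577 ≈ 67.654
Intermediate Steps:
√(4561 + j(-27, -43)) = √(4561 + (-27 - 1*(-43))) = √(4561 + (-27 + 43)) = √(4561 + 16) = √4577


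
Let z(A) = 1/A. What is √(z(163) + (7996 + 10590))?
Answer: √493811597/163 ≈ 136.33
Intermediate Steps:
√(z(163) + (7996 + 10590)) = √(1/163 + (7996 + 10590)) = √(1/163 + 18586) = √(3029519/163) = √493811597/163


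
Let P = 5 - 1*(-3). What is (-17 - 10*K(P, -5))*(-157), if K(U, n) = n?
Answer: -5181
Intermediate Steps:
P = 8 (P = 5 + 3 = 8)
(-17 - 10*K(P, -5))*(-157) = (-17 - 10*(-5))*(-157) = (-17 + 50)*(-157) = 33*(-157) = -5181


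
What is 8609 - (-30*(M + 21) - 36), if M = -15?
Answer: 8825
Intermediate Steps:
8609 - (-30*(M + 21) - 36) = 8609 - (-30*(-15 + 21) - 36) = 8609 - (-30*6 - 36) = 8609 - (-180 - 36) = 8609 - 1*(-216) = 8609 + 216 = 8825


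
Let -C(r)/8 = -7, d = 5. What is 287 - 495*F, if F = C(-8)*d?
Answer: -138313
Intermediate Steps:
C(r) = 56 (C(r) = -8*(-7) = 56)
F = 280 (F = 56*5 = 280)
287 - 495*F = 287 - 495*280 = 287 - 138600 = -138313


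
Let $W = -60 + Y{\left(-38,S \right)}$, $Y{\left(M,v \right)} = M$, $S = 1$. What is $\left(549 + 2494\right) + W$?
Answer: $2945$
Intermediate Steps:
$W = -98$ ($W = -60 - 38 = -98$)
$\left(549 + 2494\right) + W = \left(549 + 2494\right) - 98 = 3043 - 98 = 2945$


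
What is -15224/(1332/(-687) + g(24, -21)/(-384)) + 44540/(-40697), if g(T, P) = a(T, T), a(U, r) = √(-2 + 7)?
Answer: 9287771797431874828/1183005783236267 - 306570925056*√5/29068623811 ≈ 7827.4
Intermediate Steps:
a(U, r) = √5
g(T, P) = √5
-15224/(1332/(-687) + g(24, -21)/(-384)) + 44540/(-40697) = -15224/(1332/(-687) + √5/(-384)) + 44540/(-40697) = -15224/(1332*(-1/687) + √5*(-1/384)) + 44540*(-1/40697) = -15224/(-444/229 - √5/384) - 44540/40697 = -44540/40697 - 15224/(-444/229 - √5/384)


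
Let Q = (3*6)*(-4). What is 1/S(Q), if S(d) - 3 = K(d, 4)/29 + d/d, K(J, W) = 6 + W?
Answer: 29/126 ≈ 0.23016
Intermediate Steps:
Q = -72 (Q = 18*(-4) = -72)
S(d) = 126/29 (S(d) = 3 + ((6 + 4)/29 + d/d) = 3 + (10*(1/29) + 1) = 3 + (10/29 + 1) = 3 + 39/29 = 126/29)
1/S(Q) = 1/(126/29) = 29/126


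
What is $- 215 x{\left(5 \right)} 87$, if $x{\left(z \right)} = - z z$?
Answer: $467625$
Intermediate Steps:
$x{\left(z \right)} = - z^{2}$
$- 215 x{\left(5 \right)} 87 = - 215 \left(- 5^{2}\right) 87 = - 215 \left(\left(-1\right) 25\right) 87 = \left(-215\right) \left(-25\right) 87 = 5375 \cdot 87 = 467625$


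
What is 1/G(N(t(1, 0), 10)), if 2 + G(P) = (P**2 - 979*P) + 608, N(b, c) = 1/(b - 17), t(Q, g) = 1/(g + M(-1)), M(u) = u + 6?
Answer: 7056/4687141 ≈ 0.0015054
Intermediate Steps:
M(u) = 6 + u
t(Q, g) = 1/(5 + g) (t(Q, g) = 1/(g + (6 - 1)) = 1/(g + 5) = 1/(5 + g))
N(b, c) = 1/(-17 + b)
G(P) = 606 + P**2 - 979*P (G(P) = -2 + ((P**2 - 979*P) + 608) = -2 + (608 + P**2 - 979*P) = 606 + P**2 - 979*P)
1/G(N(t(1, 0), 10)) = 1/(606 + (1/(-17 + 1/(5 + 0)))**2 - 979/(-17 + 1/(5 + 0))) = 1/(606 + (1/(-17 + 1/5))**2 - 979/(-17 + 1/5)) = 1/(606 + (1/(-84/5))**2 - 979/(-84/5)) = 1/(606 + (-5/84)**2 - 979*(-5/84)) = 1/(606 + 25/7056 + 4895/84) = 1/(4687141/7056) = 7056/4687141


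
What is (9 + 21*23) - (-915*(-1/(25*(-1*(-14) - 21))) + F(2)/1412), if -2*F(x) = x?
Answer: 24573071/49420 ≈ 497.23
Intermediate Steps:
F(x) = -x/2
(9 + 21*23) - (-915*(-1/(25*(-1*(-14) - 21))) + F(2)/1412) = (9 + 21*23) - (-915*(-1/(25*(-1*(-14) - 21))) - 1/2*2/1412) = (9 + 483) - (-915*(-1/(25*(14 - 21))) - 1*1/1412) = 492 - (-915/((-25*(-7))) - 1/1412) = 492 - (-915/175 - 1/1412) = 492 - (-915*1/175 - 1/1412) = 492 - (-183/35 - 1/1412) = 492 - 1*(-258431/49420) = 492 + 258431/49420 = 24573071/49420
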